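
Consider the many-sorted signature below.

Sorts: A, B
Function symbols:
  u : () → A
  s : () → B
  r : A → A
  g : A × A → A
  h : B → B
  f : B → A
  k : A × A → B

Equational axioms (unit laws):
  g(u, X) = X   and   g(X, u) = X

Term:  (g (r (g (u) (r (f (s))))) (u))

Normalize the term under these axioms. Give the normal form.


normal form = (r (r (f (s))))

1. (g (r (g (u) (r (f (s))))) (u))  →  (r (g (u) (r (f (s)))))
2. (r (g (u) (r (f (s)))))  →  (r (r (f (s))))


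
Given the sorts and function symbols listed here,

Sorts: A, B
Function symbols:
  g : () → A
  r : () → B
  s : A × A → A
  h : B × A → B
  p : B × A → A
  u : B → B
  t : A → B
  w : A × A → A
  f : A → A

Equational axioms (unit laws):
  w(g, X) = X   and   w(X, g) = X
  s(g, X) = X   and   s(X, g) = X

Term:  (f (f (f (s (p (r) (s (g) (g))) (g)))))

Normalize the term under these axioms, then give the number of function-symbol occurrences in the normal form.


size = 6

1. (f (f (f (s (p (r) (s (g) (g))) (g)))))  →  (f (f (f (p (r) (s (g) (g))))))
2. (f (f (f (p (r) (s (g) (g))))))  →  (f (f (f (p (r) (g)))))
normal form: (f (f (f (p (r) (g)))))


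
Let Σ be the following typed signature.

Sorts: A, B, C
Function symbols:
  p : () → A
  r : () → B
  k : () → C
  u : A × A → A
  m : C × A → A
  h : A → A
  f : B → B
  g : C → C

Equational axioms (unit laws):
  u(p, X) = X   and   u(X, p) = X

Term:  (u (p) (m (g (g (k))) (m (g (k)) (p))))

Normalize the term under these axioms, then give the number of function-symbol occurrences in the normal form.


size = 8

1. (u (p) (m (g (g (k))) (m (g (k)) (p))))  →  (m (g (g (k))) (m (g (k)) (p)))
normal form: (m (g (g (k))) (m (g (k)) (p)))


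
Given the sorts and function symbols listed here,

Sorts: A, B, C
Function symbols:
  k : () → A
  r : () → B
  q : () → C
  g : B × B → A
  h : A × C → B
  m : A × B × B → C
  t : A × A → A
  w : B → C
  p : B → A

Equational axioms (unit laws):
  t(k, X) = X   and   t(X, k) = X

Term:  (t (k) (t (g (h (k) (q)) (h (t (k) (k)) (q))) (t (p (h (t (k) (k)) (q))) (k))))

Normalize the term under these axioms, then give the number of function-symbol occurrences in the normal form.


size = 12

1. (t (k) (t (g (h (k) (q)) (h (t (k) (k)) (q))) (t (p (h (t (k) (k)) (q))) (k))))  →  (t (g (h (k) (q)) (h (t (k) (k)) (q))) (t (p (h (t (k) (k)) (q))) (k)))
2. (t (g (h (k) (q)) (h (t (k) (k)) (q))) (t (p (h (t (k) (k)) (q))) (k)))  →  (t (g (h (k) (q)) (h (k) (q))) (t (p (h (t (k) (k)) (q))) (k)))
3. (t (g (h (k) (q)) (h (k) (q))) (t (p (h (t (k) (k)) (q))) (k)))  →  (t (g (h (k) (q)) (h (k) (q))) (p (h (t (k) (k)) (q))))
4. (t (g (h (k) (q)) (h (k) (q))) (p (h (t (k) (k)) (q))))  →  (t (g (h (k) (q)) (h (k) (q))) (p (h (k) (q))))
normal form: (t (g (h (k) (q)) (h (k) (q))) (p (h (k) (q))))


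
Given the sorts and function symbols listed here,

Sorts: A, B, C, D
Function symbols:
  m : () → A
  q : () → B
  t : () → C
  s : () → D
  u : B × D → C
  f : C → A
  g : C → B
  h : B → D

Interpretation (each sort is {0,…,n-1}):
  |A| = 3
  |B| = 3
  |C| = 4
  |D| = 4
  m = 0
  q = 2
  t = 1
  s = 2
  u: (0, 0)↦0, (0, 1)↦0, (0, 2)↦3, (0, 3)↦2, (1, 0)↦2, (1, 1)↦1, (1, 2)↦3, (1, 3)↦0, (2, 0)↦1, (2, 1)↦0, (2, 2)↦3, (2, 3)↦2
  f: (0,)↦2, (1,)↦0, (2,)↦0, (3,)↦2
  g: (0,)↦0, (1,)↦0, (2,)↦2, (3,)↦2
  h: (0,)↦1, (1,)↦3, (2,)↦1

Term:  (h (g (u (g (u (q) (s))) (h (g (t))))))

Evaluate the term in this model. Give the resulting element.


  q = 2
  s = 2
  (u (q) (s)) = u(2, 2) = 3
  (g (u (q) (s))) = g(3,) = 2
  t = 1
  (g (t)) = g(1,) = 0
  (h (g (t))) = h(0,) = 1
  (u (g (u (q) (s))) (h (g (t)))) = u(2, 1) = 0
  (g (u (g (u (q) (s))) (h (g (t))))) = g(0,) = 0
  (h (g (u (g (u (q) (s))) (h (g (t)))))) = h(0,) = 1

value = 1


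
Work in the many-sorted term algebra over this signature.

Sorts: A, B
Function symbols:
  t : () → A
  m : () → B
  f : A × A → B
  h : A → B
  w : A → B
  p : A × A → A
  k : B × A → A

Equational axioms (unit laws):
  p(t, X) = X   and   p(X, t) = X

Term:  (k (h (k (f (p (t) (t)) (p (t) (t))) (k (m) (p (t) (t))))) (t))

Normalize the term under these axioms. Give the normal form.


normal form = (k (h (k (f (t) (t)) (k (m) (t)))) (t))

1. (k (h (k (f (p (t) (t)) (p (t) (t))) (k (m) (p (t) (t))))) (t))  →  (k (h (k (f (t) (p (t) (t))) (k (m) (p (t) (t))))) (t))
2. (k (h (k (f (t) (p (t) (t))) (k (m) (p (t) (t))))) (t))  →  (k (h (k (f (t) (t)) (k (m) (p (t) (t))))) (t))
3. (k (h (k (f (t) (t)) (k (m) (p (t) (t))))) (t))  →  (k (h (k (f (t) (t)) (k (m) (t)))) (t))


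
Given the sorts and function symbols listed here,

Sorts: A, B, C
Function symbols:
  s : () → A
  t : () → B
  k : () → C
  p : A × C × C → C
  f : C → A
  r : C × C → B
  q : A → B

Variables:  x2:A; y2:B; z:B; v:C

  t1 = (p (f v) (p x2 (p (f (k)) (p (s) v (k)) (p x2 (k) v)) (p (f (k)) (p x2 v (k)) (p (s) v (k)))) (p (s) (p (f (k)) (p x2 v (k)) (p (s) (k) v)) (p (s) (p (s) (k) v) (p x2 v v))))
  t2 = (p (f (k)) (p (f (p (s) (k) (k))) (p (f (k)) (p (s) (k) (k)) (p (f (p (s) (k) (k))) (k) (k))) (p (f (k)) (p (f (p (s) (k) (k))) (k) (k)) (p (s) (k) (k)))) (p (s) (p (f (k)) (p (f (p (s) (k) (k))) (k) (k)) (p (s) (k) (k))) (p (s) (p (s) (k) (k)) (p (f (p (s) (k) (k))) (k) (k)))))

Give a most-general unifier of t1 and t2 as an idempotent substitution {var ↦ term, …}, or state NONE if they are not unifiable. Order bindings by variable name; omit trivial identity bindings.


{v ↦ (k), x2 ↦ (f (p (s) (k) (k)))}


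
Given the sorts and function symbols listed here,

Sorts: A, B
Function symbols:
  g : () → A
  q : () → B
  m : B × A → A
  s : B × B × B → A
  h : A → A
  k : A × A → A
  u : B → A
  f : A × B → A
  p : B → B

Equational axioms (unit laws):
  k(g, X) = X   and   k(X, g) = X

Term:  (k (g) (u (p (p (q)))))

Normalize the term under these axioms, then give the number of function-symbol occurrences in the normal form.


1. (k (g) (u (p (p (q)))))  →  (u (p (p (q))))
normal form: (u (p (p (q))))

size = 4


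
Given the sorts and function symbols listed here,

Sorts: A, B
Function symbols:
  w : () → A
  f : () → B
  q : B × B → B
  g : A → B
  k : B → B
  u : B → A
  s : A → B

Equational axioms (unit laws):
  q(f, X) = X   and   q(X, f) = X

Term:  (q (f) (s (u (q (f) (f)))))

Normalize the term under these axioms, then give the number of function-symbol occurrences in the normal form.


1. (q (f) (s (u (q (f) (f)))))  →  (s (u (q (f) (f))))
2. (s (u (q (f) (f))))  →  (s (u (f)))
normal form: (s (u (f)))

size = 3


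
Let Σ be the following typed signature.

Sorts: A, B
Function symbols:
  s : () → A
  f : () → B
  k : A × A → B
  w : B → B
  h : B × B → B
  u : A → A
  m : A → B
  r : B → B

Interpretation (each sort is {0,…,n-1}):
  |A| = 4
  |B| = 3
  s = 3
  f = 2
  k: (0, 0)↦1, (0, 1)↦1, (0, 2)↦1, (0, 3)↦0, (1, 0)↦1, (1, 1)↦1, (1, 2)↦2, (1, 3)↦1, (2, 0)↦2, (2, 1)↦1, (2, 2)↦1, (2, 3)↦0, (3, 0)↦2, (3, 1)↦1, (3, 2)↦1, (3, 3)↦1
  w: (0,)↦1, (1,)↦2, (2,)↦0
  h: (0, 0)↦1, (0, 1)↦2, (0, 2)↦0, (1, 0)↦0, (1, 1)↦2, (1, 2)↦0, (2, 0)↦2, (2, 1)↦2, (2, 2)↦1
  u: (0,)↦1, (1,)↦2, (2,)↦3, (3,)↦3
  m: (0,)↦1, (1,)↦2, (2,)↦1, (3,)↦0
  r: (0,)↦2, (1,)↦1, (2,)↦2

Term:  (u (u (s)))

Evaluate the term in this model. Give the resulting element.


  s = 3
  (u (s)) = u(3,) = 3
  (u (u (s))) = u(3,) = 3

value = 3


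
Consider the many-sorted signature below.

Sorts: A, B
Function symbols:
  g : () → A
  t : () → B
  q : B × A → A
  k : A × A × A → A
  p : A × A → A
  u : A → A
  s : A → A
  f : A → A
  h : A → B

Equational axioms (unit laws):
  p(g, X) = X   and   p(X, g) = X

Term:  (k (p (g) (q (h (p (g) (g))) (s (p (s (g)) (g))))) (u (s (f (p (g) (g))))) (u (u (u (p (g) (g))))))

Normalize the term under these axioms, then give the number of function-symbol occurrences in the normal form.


size = 15

1. (k (p (g) (q (h (p (g) (g))) (s (p (s (g)) (g))))) (u (s (f (p (g) (g))))) (u (u (u (p (g) (g))))))  →  (k (q (h (p (g) (g))) (s (p (s (g)) (g)))) (u (s (f (p (g) (g))))) (u (u (u (p (g) (g))))))
2. (k (q (h (p (g) (g))) (s (p (s (g)) (g)))) (u (s (f (p (g) (g))))) (u (u (u (p (g) (g))))))  →  (k (q (h (g)) (s (p (s (g)) (g)))) (u (s (f (p (g) (g))))) (u (u (u (p (g) (g))))))
3. (k (q (h (g)) (s (p (s (g)) (g)))) (u (s (f (p (g) (g))))) (u (u (u (p (g) (g))))))  →  (k (q (h (g)) (s (s (g)))) (u (s (f (p (g) (g))))) (u (u (u (p (g) (g))))))
4. (k (q (h (g)) (s (s (g)))) (u (s (f (p (g) (g))))) (u (u (u (p (g) (g))))))  →  (k (q (h (g)) (s (s (g)))) (u (s (f (g)))) (u (u (u (p (g) (g))))))
5. (k (q (h (g)) (s (s (g)))) (u (s (f (g)))) (u (u (u (p (g) (g))))))  →  (k (q (h (g)) (s (s (g)))) (u (s (f (g)))) (u (u (u (g)))))
normal form: (k (q (h (g)) (s (s (g)))) (u (s (f (g)))) (u (u (u (g)))))


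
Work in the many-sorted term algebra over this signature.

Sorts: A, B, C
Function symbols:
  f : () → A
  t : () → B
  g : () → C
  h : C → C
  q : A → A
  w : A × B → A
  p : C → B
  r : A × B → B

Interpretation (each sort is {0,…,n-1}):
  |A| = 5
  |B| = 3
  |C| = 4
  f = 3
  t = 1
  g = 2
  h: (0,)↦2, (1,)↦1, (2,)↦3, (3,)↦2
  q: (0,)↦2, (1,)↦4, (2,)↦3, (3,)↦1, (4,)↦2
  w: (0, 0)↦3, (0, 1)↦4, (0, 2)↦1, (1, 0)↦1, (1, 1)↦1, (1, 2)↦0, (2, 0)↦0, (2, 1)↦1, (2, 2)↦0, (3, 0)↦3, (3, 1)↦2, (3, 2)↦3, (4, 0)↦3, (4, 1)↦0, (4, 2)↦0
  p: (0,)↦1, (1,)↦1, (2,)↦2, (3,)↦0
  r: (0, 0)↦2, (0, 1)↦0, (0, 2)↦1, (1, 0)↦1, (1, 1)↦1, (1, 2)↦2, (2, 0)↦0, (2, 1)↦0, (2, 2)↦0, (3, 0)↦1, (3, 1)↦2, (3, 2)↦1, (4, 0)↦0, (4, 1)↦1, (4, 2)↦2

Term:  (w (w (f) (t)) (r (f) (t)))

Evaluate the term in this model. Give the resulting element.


  f = 3
  t = 1
  (w (f) (t)) = w(3, 1) = 2
  f = 3
  t = 1
  (r (f) (t)) = r(3, 1) = 2
  (w (w (f) (t)) (r (f) (t))) = w(2, 2) = 0

value = 0


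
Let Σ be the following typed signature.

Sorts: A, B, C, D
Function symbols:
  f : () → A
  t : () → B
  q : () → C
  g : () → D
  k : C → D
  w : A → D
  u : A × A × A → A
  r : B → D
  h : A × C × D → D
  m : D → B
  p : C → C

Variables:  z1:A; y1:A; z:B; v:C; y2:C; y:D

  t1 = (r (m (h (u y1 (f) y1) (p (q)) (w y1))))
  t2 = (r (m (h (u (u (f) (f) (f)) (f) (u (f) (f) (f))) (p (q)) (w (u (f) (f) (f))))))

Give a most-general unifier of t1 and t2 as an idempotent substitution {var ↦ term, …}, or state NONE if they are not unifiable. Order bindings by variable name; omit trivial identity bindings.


{y1 ↦ (u (f) (f) (f))}


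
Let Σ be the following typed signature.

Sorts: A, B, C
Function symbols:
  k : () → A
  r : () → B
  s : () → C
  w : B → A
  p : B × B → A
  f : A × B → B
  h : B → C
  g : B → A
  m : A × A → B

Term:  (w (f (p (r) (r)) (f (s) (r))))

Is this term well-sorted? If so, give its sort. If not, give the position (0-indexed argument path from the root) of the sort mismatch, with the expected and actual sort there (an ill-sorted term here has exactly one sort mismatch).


      (r) : B
      (r) : B
    (p (r) (r)) : A
      (s) : C
      (r) : B
    (f (s) (r)) : ✗ arg 0 at [0, 1, 0] has sort C, expected A

ill-sorted at position [0, 1, 0]: expected A, got C


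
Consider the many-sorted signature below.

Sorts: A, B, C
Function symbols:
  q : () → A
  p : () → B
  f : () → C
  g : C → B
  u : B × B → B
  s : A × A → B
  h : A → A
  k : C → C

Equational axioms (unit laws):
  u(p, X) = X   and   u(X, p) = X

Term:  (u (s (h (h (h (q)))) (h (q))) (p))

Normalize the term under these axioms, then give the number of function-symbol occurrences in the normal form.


size = 7

1. (u (s (h (h (h (q)))) (h (q))) (p))  →  (s (h (h (h (q)))) (h (q)))
normal form: (s (h (h (h (q)))) (h (q)))


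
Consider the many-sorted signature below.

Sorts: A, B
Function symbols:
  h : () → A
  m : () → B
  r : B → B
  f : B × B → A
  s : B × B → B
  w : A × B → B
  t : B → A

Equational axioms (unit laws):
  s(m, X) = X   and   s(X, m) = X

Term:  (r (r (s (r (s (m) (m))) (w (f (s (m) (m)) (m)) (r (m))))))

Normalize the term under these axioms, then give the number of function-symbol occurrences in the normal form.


size = 11

1. (r (r (s (r (s (m) (m))) (w (f (s (m) (m)) (m)) (r (m))))))  →  (r (r (s (r (m)) (w (f (s (m) (m)) (m)) (r (m))))))
2. (r (r (s (r (m)) (w (f (s (m) (m)) (m)) (r (m))))))  →  (r (r (s (r (m)) (w (f (m) (m)) (r (m))))))
normal form: (r (r (s (r (m)) (w (f (m) (m)) (r (m))))))


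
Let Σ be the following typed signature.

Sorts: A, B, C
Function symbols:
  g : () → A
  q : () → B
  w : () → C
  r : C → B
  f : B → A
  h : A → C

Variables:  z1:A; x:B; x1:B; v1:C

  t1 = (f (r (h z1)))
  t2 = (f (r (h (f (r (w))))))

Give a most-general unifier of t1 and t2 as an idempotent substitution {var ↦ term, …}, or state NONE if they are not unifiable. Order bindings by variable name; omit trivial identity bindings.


{z1 ↦ (f (r (w)))}


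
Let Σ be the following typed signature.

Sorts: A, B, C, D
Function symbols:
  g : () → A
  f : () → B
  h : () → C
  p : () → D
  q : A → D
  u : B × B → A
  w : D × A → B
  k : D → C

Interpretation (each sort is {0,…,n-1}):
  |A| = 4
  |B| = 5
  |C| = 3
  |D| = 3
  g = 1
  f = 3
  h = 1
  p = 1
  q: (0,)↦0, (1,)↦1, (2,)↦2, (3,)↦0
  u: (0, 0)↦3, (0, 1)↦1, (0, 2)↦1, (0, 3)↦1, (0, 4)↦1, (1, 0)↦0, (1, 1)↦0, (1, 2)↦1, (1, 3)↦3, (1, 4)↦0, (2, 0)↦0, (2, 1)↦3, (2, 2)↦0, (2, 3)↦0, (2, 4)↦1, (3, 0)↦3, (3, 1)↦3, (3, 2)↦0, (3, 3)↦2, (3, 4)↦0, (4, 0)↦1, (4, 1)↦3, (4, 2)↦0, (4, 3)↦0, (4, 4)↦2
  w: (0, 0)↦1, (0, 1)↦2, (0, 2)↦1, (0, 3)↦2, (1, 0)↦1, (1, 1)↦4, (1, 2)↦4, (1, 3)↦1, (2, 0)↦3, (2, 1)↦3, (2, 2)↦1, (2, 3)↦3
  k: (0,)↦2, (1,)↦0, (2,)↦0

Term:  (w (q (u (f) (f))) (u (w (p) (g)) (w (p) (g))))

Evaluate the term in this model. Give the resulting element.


value = 1

  f = 3
  f = 3
  (u (f) (f)) = u(3, 3) = 2
  (q (u (f) (f))) = q(2,) = 2
  p = 1
  g = 1
  (w (p) (g)) = w(1, 1) = 4
  p = 1
  g = 1
  (w (p) (g)) = w(1, 1) = 4
  (u (w (p) (g)) (w (p) (g))) = u(4, 4) = 2
  (w (q (u (f) (f))) (u (w (p) (g)) (w (p) (g)))) = w(2, 2) = 1


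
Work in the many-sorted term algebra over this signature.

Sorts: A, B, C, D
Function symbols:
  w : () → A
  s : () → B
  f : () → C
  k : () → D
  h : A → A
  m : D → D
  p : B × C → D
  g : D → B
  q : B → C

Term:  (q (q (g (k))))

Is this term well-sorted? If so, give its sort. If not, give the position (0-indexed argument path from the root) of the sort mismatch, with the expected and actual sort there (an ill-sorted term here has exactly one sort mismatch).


      (k) : D
    (g (k)) : B
  (q (g (k))) : C
(q (q (g (k)))) : ✗ arg 0 at [0] has sort C, expected B

ill-sorted at position [0]: expected B, got C


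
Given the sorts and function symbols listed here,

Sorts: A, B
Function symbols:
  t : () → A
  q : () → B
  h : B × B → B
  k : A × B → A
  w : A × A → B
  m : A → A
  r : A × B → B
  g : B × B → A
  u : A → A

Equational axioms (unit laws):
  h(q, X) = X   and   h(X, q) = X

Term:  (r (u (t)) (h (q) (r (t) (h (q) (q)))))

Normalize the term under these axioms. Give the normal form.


normal form = (r (u (t)) (r (t) (q)))

1. (r (u (t)) (h (q) (r (t) (h (q) (q)))))  →  (r (u (t)) (r (t) (h (q) (q))))
2. (r (u (t)) (r (t) (h (q) (q))))  →  (r (u (t)) (r (t) (q)))


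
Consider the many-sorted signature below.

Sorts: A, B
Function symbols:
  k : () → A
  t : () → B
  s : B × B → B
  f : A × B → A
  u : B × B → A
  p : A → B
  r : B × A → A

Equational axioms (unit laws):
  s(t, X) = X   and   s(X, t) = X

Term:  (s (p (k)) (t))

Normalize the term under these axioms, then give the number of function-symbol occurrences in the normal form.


size = 2

1. (s (p (k)) (t))  →  (p (k))
normal form: (p (k))


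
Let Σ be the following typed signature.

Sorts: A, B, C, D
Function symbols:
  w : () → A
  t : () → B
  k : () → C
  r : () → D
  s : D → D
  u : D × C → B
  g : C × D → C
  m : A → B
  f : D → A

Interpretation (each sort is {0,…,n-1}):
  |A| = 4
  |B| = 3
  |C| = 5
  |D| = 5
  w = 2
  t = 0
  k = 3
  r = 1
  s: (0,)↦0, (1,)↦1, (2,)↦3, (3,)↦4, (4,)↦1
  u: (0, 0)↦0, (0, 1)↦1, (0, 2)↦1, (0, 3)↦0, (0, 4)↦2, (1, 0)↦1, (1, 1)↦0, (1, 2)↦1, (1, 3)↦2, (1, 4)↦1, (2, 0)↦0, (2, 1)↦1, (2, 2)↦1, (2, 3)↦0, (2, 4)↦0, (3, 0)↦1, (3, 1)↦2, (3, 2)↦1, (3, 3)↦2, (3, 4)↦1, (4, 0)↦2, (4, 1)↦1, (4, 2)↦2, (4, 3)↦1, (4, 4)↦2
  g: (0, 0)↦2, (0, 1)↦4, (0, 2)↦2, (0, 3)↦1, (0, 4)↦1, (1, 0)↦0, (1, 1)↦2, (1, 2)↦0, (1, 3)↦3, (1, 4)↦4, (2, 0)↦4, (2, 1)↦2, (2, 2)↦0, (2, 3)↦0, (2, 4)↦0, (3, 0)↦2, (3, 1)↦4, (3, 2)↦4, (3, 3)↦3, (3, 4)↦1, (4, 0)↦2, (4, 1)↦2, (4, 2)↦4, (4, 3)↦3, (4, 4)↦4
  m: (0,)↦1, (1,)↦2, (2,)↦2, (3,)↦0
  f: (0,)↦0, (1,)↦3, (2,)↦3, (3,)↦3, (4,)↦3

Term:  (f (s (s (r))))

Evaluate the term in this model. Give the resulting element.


  r = 1
  (s (r)) = s(1,) = 1
  (s (s (r))) = s(1,) = 1
  (f (s (s (r)))) = f(1,) = 3

value = 3


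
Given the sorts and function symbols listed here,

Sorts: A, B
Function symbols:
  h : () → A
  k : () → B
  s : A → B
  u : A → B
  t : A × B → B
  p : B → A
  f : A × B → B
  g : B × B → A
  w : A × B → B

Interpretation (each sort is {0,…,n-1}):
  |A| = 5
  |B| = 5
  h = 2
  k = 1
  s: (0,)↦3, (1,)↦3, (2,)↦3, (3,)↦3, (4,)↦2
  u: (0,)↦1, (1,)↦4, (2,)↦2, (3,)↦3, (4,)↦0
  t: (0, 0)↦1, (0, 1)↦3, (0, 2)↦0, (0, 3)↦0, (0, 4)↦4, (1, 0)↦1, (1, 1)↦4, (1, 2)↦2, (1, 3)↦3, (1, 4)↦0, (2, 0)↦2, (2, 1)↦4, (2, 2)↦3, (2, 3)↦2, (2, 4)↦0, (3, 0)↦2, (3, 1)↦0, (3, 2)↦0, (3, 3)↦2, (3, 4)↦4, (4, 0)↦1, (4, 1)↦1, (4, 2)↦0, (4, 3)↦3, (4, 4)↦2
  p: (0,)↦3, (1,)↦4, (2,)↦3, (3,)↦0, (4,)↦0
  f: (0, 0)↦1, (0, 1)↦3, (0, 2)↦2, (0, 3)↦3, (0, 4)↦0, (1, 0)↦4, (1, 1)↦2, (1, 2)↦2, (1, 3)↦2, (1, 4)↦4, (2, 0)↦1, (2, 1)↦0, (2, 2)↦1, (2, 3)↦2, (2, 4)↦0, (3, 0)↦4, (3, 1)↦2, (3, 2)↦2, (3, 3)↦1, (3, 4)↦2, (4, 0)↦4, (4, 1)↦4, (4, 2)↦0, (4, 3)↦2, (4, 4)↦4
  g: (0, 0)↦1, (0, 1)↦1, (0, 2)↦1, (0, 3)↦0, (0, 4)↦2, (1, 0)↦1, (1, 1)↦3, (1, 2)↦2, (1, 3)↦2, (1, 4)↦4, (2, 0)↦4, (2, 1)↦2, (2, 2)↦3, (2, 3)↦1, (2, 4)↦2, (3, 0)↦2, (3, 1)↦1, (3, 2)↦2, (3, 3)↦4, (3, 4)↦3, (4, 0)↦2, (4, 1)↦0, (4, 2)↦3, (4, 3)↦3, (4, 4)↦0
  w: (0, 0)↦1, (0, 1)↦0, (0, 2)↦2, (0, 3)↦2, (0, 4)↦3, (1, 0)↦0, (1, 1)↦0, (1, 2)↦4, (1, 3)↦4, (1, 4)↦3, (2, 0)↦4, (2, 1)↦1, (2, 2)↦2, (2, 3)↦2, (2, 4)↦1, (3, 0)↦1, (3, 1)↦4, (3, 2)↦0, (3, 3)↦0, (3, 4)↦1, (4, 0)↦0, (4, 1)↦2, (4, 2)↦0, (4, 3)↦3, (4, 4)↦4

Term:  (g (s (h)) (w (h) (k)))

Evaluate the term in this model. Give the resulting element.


  h = 2
  (s (h)) = s(2,) = 3
  h = 2
  k = 1
  (w (h) (k)) = w(2, 1) = 1
  (g (s (h)) (w (h) (k))) = g(3, 1) = 1

value = 1


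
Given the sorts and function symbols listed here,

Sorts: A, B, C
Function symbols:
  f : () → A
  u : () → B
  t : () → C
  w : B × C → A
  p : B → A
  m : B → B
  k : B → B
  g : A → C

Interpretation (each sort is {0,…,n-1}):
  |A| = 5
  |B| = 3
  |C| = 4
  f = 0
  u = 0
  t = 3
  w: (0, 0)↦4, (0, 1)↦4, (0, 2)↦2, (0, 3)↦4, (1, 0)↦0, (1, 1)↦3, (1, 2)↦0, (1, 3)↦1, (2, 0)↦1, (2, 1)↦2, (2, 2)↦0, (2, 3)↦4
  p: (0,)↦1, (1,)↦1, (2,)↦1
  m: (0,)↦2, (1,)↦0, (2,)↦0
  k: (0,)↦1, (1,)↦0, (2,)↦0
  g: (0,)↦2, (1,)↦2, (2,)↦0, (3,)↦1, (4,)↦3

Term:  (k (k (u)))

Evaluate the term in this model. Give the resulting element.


  u = 0
  (k (u)) = k(0,) = 1
  (k (k (u))) = k(1,) = 0

value = 0


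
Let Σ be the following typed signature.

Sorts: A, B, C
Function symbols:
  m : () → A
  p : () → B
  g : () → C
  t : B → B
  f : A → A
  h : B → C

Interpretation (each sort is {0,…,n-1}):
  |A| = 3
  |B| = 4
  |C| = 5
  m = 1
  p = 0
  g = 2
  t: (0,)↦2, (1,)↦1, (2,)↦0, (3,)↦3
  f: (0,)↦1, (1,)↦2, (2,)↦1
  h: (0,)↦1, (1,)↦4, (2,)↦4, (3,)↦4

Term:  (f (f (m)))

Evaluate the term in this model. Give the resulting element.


value = 1

  m = 1
  (f (m)) = f(1,) = 2
  (f (f (m))) = f(2,) = 1


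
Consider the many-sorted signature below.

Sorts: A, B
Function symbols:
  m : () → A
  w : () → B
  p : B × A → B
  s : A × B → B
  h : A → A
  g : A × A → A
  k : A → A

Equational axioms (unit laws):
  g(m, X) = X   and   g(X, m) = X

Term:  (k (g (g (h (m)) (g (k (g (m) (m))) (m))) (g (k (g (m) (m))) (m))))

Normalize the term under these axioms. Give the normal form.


1. (k (g (g (h (m)) (g (k (g (m) (m))) (m))) (g (k (g (m) (m))) (m))))  →  (k (g (g (h (m)) (k (g (m) (m)))) (g (k (g (m) (m))) (m))))
2. (k (g (g (h (m)) (k (g (m) (m)))) (g (k (g (m) (m))) (m))))  →  (k (g (g (h (m)) (k (m))) (g (k (g (m) (m))) (m))))
3. (k (g (g (h (m)) (k (m))) (g (k (g (m) (m))) (m))))  →  (k (g (g (h (m)) (k (m))) (k (g (m) (m)))))
4. (k (g (g (h (m)) (k (m))) (k (g (m) (m)))))  →  (k (g (g (h (m)) (k (m))) (k (m))))

normal form = (k (g (g (h (m)) (k (m))) (k (m))))


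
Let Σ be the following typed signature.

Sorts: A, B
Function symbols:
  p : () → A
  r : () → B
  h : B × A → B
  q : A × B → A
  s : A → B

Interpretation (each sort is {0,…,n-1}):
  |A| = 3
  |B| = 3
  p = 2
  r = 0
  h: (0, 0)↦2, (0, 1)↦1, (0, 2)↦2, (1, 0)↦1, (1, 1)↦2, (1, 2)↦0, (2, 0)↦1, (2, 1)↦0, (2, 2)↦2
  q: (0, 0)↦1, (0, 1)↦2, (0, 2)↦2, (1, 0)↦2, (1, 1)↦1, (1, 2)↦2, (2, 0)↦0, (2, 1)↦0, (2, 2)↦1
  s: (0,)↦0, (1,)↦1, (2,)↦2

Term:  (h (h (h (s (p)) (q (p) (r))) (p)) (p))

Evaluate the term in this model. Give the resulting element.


value = 2

  p = 2
  (s (p)) = s(2,) = 2
  p = 2
  r = 0
  (q (p) (r)) = q(2, 0) = 0
  (h (s (p)) (q (p) (r))) = h(2, 0) = 1
  p = 2
  (h (h (s (p)) (q (p) (r))) (p)) = h(1, 2) = 0
  p = 2
  (h (h (h (s (p)) (q (p) (r))) (p)) (p)) = h(0, 2) = 2


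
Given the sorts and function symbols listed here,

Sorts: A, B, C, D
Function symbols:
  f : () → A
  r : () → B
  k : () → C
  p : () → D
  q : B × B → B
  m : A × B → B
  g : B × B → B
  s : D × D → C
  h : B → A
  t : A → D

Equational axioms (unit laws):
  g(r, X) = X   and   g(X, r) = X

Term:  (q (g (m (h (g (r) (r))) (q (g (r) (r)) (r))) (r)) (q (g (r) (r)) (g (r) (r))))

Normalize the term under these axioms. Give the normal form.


1. (q (g (m (h (g (r) (r))) (q (g (r) (r)) (r))) (r)) (q (g (r) (r)) (g (r) (r))))  →  (q (m (h (g (r) (r))) (q (g (r) (r)) (r))) (q (g (r) (r)) (g (r) (r))))
2. (q (m (h (g (r) (r))) (q (g (r) (r)) (r))) (q (g (r) (r)) (g (r) (r))))  →  (q (m (h (r)) (q (g (r) (r)) (r))) (q (g (r) (r)) (g (r) (r))))
3. (q (m (h (r)) (q (g (r) (r)) (r))) (q (g (r) (r)) (g (r) (r))))  →  (q (m (h (r)) (q (r) (r))) (q (g (r) (r)) (g (r) (r))))
4. (q (m (h (r)) (q (r) (r))) (q (g (r) (r)) (g (r) (r))))  →  (q (m (h (r)) (q (r) (r))) (q (r) (g (r) (r))))
5. (q (m (h (r)) (q (r) (r))) (q (r) (g (r) (r))))  →  (q (m (h (r)) (q (r) (r))) (q (r) (r)))

normal form = (q (m (h (r)) (q (r) (r))) (q (r) (r)))


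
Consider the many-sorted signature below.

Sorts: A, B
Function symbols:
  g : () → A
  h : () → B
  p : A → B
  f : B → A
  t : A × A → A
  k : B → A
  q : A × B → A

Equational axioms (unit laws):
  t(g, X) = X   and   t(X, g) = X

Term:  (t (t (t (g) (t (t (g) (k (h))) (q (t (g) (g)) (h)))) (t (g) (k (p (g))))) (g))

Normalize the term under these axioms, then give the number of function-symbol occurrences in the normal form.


size = 10

1. (t (t (t (g) (t (t (g) (k (h))) (q (t (g) (g)) (h)))) (t (g) (k (p (g))))) (g))  →  (t (t (g) (t (t (g) (k (h))) (q (t (g) (g)) (h)))) (t (g) (k (p (g)))))
2. (t (t (g) (t (t (g) (k (h))) (q (t (g) (g)) (h)))) (t (g) (k (p (g)))))  →  (t (t (t (g) (k (h))) (q (t (g) (g)) (h))) (t (g) (k (p (g)))))
3. (t (t (t (g) (k (h))) (q (t (g) (g)) (h))) (t (g) (k (p (g)))))  →  (t (t (k (h)) (q (t (g) (g)) (h))) (t (g) (k (p (g)))))
4. (t (t (k (h)) (q (t (g) (g)) (h))) (t (g) (k (p (g)))))  →  (t (t (k (h)) (q (g) (h))) (t (g) (k (p (g)))))
5. (t (t (k (h)) (q (g) (h))) (t (g) (k (p (g)))))  →  (t (t (k (h)) (q (g) (h))) (k (p (g))))
normal form: (t (t (k (h)) (q (g) (h))) (k (p (g))))


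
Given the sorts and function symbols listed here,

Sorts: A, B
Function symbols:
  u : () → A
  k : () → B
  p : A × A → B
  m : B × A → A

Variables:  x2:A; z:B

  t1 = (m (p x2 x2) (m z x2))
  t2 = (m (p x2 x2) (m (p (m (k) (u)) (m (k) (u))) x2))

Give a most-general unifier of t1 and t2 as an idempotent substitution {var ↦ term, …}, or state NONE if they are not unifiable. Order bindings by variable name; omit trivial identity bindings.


{z ↦ (p (m (k) (u)) (m (k) (u)))}


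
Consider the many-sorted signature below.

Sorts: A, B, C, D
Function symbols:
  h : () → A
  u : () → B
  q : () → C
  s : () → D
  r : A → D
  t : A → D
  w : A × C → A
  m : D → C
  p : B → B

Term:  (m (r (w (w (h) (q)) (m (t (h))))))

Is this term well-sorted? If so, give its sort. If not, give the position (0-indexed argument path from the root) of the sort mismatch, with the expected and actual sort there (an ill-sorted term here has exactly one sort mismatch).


        (h) : A
        (q) : C
      (w (h) (q)) : A
          (h) : A
        (t (h)) : D
      (m (t (h))) : C
    (w (w (h) (q)) (m (t (h)))) : A
  (r (w (w (h) (q)) (m (t (h))))) : D
(m (r (w (w (h) (q)) (m (t (h)))))) : C

well-sorted; sort = C


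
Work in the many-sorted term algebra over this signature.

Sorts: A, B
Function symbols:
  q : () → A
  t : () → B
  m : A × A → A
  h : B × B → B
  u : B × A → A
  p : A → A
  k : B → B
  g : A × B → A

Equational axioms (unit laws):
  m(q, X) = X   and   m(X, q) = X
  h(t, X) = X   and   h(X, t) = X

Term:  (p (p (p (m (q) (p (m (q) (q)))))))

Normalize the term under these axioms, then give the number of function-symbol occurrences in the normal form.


1. (p (p (p (m (q) (p (m (q) (q)))))))  →  (p (p (p (p (m (q) (q))))))
2. (p (p (p (p (m (q) (q))))))  →  (p (p (p (p (q)))))
normal form: (p (p (p (p (q)))))

size = 5


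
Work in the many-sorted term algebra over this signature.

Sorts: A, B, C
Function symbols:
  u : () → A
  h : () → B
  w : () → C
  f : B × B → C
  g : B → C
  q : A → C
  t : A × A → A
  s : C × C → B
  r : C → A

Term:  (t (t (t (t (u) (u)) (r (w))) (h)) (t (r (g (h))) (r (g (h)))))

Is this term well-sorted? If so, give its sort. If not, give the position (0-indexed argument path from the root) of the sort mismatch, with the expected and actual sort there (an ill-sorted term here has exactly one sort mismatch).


        (u) : A
        (u) : A
      (t (u) (u)) : A
        (w) : C
      (r (w)) : A
    (t (t (u) (u)) (r (w))) : A
    (h) : B
  (t (t (t (u) (u)) (r (w))) (h)) : ✗ arg 1 at [0, 1] has sort B, expected A
        (h) : B
      (g (h)) : C
    (r (g (h))) : A
        (h) : B
      (g (h)) : C
    (r (g (h))) : A
  (t (r (g (h))) (r (g (h)))) : A

ill-sorted at position [0, 1]: expected A, got B


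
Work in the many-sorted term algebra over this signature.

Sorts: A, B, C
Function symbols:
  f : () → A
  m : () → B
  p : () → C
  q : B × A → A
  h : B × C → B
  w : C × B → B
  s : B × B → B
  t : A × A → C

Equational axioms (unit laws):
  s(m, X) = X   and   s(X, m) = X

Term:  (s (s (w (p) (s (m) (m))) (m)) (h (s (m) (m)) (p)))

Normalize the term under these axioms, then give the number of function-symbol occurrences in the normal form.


1. (s (s (w (p) (s (m) (m))) (m)) (h (s (m) (m)) (p)))  →  (s (w (p) (s (m) (m))) (h (s (m) (m)) (p)))
2. (s (w (p) (s (m) (m))) (h (s (m) (m)) (p)))  →  (s (w (p) (m)) (h (s (m) (m)) (p)))
3. (s (w (p) (m)) (h (s (m) (m)) (p)))  →  (s (w (p) (m)) (h (m) (p)))
normal form: (s (w (p) (m)) (h (m) (p)))

size = 7


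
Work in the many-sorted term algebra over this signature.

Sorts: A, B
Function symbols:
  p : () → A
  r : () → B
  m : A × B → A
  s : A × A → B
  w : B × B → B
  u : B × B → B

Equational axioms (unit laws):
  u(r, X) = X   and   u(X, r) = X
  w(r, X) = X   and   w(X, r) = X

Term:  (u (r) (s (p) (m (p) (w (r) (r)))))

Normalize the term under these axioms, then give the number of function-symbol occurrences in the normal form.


1. (u (r) (s (p) (m (p) (w (r) (r)))))  →  (s (p) (m (p) (w (r) (r))))
2. (s (p) (m (p) (w (r) (r))))  →  (s (p) (m (p) (r)))
normal form: (s (p) (m (p) (r)))

size = 5


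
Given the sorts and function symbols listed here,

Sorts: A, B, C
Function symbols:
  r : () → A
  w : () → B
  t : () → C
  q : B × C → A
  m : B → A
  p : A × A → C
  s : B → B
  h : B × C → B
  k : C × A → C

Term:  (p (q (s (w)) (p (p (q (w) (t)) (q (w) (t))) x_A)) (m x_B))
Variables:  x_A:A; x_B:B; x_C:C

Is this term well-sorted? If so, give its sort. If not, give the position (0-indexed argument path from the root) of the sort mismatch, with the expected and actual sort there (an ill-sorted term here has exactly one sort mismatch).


ill-sorted at position [0, 1, 0]: expected A, got C

      (w) : B
    (s (w)) : B
          (w) : B
          (t) : C
        (q (w) (t)) : A
          (w) : B
          (t) : C
        (q (w) (t)) : A
      (p (q (w) (t)) (q (w) (t))) : C
      x_A : A
    (p (p (q (w) (t)) (q (w) (t))) x_A) : ✗ arg 0 at [0, 1, 0] has sort C, expected A
    x_B : B
  (m x_B) : A


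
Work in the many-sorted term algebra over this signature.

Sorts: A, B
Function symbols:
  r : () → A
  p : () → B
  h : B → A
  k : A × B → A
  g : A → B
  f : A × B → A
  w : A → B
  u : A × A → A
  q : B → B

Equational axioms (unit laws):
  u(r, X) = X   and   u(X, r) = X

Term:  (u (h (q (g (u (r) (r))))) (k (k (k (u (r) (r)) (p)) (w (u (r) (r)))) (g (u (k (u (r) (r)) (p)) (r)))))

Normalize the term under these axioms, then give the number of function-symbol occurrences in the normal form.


1. (u (h (q (g (u (r) (r))))) (k (k (k (u (r) (r)) (p)) (w (u (r) (r)))) (g (u (k (u (r) (r)) (p)) (r)))))  →  (u (h (q (g (r)))) (k (k (k (u (r) (r)) (p)) (w (u (r) (r)))) (g (u (k (u (r) (r)) (p)) (r)))))
2. (u (h (q (g (r)))) (k (k (k (u (r) (r)) (p)) (w (u (r) (r)))) (g (u (k (u (r) (r)) (p)) (r)))))  →  (u (h (q (g (r)))) (k (k (k (r) (p)) (w (u (r) (r)))) (g (u (k (u (r) (r)) (p)) (r)))))
3. (u (h (q (g (r)))) (k (k (k (r) (p)) (w (u (r) (r)))) (g (u (k (u (r) (r)) (p)) (r)))))  →  (u (h (q (g (r)))) (k (k (k (r) (p)) (w (r))) (g (u (k (u (r) (r)) (p)) (r)))))
4. (u (h (q (g (r)))) (k (k (k (r) (p)) (w (r))) (g (u (k (u (r) (r)) (p)) (r)))))  →  (u (h (q (g (r)))) (k (k (k (r) (p)) (w (r))) (g (k (u (r) (r)) (p)))))
5. (u (h (q (g (r)))) (k (k (k (r) (p)) (w (r))) (g (k (u (r) (r)) (p)))))  →  (u (h (q (g (r)))) (k (k (k (r) (p)) (w (r))) (g (k (r) (p)))))
normal form: (u (h (q (g (r)))) (k (k (k (r) (p)) (w (r))) (g (k (r) (p)))))

size = 16


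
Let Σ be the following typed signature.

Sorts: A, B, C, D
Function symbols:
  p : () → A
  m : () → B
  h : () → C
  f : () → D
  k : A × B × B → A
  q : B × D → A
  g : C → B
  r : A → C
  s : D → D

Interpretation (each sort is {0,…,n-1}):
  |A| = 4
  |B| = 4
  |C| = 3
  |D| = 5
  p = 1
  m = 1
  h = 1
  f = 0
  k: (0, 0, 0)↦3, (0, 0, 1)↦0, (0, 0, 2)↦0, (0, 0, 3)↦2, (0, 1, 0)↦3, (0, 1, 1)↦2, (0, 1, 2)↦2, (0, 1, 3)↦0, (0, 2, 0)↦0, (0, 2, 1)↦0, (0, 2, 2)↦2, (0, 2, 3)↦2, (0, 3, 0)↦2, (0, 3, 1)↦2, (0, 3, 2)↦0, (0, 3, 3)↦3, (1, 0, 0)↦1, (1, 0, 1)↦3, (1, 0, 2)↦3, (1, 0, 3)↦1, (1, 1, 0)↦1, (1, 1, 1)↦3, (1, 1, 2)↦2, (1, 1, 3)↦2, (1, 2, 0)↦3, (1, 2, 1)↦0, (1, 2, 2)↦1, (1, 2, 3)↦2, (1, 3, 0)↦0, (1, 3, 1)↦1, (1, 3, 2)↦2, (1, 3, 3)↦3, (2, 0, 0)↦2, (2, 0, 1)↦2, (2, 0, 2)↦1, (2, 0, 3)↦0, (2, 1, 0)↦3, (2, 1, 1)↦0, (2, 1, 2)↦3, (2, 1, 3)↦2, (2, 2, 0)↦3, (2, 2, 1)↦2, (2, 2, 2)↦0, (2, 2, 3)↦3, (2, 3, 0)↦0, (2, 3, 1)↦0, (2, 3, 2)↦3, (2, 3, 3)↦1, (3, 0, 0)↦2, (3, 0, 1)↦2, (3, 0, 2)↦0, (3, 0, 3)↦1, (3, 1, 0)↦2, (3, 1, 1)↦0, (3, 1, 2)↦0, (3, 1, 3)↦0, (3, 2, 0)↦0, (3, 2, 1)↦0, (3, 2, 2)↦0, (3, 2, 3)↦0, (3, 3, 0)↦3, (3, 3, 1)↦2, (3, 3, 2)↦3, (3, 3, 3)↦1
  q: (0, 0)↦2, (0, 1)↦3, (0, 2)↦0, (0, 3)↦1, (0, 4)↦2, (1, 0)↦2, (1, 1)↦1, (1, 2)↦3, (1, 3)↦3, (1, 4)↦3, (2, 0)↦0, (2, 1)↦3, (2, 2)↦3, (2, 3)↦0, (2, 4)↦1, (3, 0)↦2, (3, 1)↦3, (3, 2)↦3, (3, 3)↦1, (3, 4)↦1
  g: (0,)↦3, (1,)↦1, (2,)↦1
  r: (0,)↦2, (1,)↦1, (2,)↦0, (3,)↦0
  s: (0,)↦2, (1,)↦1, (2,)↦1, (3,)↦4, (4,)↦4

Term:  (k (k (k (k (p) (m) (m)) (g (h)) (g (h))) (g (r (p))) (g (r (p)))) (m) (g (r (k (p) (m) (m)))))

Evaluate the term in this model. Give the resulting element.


  p = 1
  m = 1
  m = 1
  (k (p) (m) (m)) = k(1, 1, 1) = 3
  h = 1
  (g (h)) = g(1,) = 1
  h = 1
  (g (h)) = g(1,) = 1
  (k (k (p) (m) (m)) (g (h)) (g (h))) = k(3, 1, 1) = 0
  p = 1
  (r (p)) = r(1,) = 1
  (g (r (p))) = g(1,) = 1
  p = 1
  (r (p)) = r(1,) = 1
  (g (r (p))) = g(1,) = 1
  (k (k (k (p) (m) (m)) (g (h)) (g (h))) (g (r (p))) (g (r (p)))) = k(0, 1, 1) = 2
  m = 1
  p = 1
  m = 1
  m = 1
  (k (p) (m) (m)) = k(1, 1, 1) = 3
  (r (k (p) (m) (m))) = r(3,) = 0
  (g (r (k (p) (m) (m)))) = g(0,) = 3
  (k (k (k (k (p) (m) (m)) (g (h)) (g (h))) (g (r (p))) (g (r (p)))) (m) (g (r (k (p) (m) (m))))) = k(2, 1, 3) = 2

value = 2


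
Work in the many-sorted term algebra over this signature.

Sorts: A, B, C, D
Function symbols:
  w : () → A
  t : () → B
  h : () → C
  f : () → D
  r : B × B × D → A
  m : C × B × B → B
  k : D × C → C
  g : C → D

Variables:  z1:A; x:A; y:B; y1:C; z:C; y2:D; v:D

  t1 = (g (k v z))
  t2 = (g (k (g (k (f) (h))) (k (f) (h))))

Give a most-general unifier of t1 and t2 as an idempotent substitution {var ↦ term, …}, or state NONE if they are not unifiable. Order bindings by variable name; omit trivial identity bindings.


{v ↦ (g (k (f) (h))), z ↦ (k (f) (h))}


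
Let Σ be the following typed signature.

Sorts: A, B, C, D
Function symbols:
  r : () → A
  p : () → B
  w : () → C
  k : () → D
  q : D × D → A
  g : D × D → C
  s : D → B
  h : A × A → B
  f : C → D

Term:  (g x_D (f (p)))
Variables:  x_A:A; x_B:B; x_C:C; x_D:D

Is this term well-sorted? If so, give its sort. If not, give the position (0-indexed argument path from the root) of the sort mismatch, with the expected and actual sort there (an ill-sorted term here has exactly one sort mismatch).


ill-sorted at position [1, 0]: expected C, got B

  x_D : D
    (p) : B
  (f (p)) : ✗ arg 0 at [1, 0] has sort B, expected C


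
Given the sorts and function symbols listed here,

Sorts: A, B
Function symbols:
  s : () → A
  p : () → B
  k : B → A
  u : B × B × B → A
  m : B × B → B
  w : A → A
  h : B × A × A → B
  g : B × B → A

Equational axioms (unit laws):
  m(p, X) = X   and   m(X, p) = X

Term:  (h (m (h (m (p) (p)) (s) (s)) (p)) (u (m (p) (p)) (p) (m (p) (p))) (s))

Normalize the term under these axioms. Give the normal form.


1. (h (m (h (m (p) (p)) (s) (s)) (p)) (u (m (p) (p)) (p) (m (p) (p))) (s))  →  (h (h (m (p) (p)) (s) (s)) (u (m (p) (p)) (p) (m (p) (p))) (s))
2. (h (h (m (p) (p)) (s) (s)) (u (m (p) (p)) (p) (m (p) (p))) (s))  →  (h (h (p) (s) (s)) (u (m (p) (p)) (p) (m (p) (p))) (s))
3. (h (h (p) (s) (s)) (u (m (p) (p)) (p) (m (p) (p))) (s))  →  (h (h (p) (s) (s)) (u (p) (p) (m (p) (p))) (s))
4. (h (h (p) (s) (s)) (u (p) (p) (m (p) (p))) (s))  →  (h (h (p) (s) (s)) (u (p) (p) (p)) (s))

normal form = (h (h (p) (s) (s)) (u (p) (p) (p)) (s))


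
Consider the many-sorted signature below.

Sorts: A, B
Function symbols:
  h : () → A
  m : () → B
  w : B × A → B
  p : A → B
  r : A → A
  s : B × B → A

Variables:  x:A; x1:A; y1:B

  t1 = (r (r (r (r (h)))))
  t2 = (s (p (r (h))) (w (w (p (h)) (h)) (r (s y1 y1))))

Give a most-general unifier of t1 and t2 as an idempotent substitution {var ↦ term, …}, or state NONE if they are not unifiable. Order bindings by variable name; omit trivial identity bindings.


head clash or occurs-check failure — not unifiable

NONE (not unifiable)


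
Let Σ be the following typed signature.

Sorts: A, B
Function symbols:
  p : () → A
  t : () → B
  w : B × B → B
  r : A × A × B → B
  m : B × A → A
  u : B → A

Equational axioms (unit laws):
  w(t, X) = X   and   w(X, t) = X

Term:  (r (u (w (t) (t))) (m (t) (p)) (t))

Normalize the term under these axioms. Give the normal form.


normal form = (r (u (t)) (m (t) (p)) (t))

1. (r (u (w (t) (t))) (m (t) (p)) (t))  →  (r (u (t)) (m (t) (p)) (t))


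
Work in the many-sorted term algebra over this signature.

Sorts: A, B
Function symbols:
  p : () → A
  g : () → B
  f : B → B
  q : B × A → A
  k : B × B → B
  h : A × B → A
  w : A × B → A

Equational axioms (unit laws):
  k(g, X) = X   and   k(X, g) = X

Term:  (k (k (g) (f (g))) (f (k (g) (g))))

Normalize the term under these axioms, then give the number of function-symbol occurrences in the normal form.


size = 5

1. (k (k (g) (f (g))) (f (k (g) (g))))  →  (k (f (g)) (f (k (g) (g))))
2. (k (f (g)) (f (k (g) (g))))  →  (k (f (g)) (f (g)))
normal form: (k (f (g)) (f (g)))


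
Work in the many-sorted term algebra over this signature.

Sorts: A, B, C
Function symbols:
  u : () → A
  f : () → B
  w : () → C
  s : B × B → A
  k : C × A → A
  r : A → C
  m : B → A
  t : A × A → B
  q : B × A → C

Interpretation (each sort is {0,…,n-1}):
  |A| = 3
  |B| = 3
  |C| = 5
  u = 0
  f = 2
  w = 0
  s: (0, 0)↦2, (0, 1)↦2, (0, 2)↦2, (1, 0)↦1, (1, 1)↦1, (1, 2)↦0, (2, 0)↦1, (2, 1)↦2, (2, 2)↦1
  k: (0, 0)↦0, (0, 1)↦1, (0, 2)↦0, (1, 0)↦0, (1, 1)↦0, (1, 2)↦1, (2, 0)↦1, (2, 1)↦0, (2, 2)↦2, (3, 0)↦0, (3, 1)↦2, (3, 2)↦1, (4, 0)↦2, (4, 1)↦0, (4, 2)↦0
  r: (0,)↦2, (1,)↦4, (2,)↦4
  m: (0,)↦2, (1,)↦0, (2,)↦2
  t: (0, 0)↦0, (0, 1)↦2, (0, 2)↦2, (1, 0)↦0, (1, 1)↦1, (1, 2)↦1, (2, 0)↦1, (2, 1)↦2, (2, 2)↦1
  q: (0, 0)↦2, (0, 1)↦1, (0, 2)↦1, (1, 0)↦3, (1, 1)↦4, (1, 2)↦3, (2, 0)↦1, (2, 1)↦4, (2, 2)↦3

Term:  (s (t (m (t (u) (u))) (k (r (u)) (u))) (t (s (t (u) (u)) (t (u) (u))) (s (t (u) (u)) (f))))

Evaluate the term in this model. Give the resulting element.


  u = 0
  u = 0
  (t (u) (u)) = t(0, 0) = 0
  (m (t (u) (u))) = m(0,) = 2
  u = 0
  (r (u)) = r(0,) = 2
  u = 0
  (k (r (u)) (u)) = k(2, 0) = 1
  (t (m (t (u) (u))) (k (r (u)) (u))) = t(2, 1) = 2
  u = 0
  u = 0
  (t (u) (u)) = t(0, 0) = 0
  u = 0
  u = 0
  (t (u) (u)) = t(0, 0) = 0
  (s (t (u) (u)) (t (u) (u))) = s(0, 0) = 2
  u = 0
  u = 0
  (t (u) (u)) = t(0, 0) = 0
  f = 2
  (s (t (u) (u)) (f)) = s(0, 2) = 2
  (t (s (t (u) (u)) (t (u) (u))) (s (t (u) (u)) (f))) = t(2, 2) = 1
  (s (t (m (t (u) (u))) (k (r (u)) (u))) (t (s (t (u) (u)) (t (u) (u))) (s (t (u) (u)) (f)))) = s(2, 1) = 2

value = 2


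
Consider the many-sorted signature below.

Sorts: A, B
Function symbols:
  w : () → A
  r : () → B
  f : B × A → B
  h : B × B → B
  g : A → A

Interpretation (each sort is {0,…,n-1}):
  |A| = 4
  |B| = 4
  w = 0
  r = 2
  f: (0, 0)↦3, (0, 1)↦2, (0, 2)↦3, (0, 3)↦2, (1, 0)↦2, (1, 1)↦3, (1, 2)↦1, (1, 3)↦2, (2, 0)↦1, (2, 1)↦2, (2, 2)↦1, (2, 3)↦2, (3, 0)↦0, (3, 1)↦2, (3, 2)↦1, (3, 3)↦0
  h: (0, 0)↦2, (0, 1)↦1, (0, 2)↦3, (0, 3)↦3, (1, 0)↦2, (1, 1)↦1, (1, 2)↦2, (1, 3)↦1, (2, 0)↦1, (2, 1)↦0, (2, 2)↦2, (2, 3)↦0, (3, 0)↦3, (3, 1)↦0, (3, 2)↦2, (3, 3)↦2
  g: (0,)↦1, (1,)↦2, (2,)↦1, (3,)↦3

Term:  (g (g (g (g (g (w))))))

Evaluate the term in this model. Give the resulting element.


value = 1

  w = 0
  (g (w)) = g(0,) = 1
  (g (g (w))) = g(1,) = 2
  (g (g (g (w)))) = g(2,) = 1
  (g (g (g (g (w))))) = g(1,) = 2
  (g (g (g (g (g (w)))))) = g(2,) = 1
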